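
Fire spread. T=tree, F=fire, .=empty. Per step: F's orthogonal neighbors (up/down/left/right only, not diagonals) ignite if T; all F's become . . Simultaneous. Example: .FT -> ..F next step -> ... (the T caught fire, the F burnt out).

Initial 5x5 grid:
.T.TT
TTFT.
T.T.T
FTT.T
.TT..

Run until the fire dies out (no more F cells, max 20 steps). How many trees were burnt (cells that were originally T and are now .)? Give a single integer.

Step 1: +5 fires, +2 burnt (F count now 5)
Step 2: +5 fires, +5 burnt (F count now 5)
Step 3: +2 fires, +5 burnt (F count now 2)
Step 4: +0 fires, +2 burnt (F count now 0)
Fire out after step 4
Initially T: 14, now '.': 23
Total burnt (originally-T cells now '.'): 12

Answer: 12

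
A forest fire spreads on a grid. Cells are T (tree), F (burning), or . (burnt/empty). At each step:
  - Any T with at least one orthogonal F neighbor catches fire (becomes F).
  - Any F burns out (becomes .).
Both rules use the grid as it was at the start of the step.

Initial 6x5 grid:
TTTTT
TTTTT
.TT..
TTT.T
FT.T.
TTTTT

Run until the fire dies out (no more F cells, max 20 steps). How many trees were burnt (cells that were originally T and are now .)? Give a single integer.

Answer: 22

Derivation:
Step 1: +3 fires, +1 burnt (F count now 3)
Step 2: +2 fires, +3 burnt (F count now 2)
Step 3: +3 fires, +2 burnt (F count now 3)
Step 4: +3 fires, +3 burnt (F count now 3)
Step 5: +5 fires, +3 burnt (F count now 5)
Step 6: +3 fires, +5 burnt (F count now 3)
Step 7: +2 fires, +3 burnt (F count now 2)
Step 8: +1 fires, +2 burnt (F count now 1)
Step 9: +0 fires, +1 burnt (F count now 0)
Fire out after step 9
Initially T: 23, now '.': 29
Total burnt (originally-T cells now '.'): 22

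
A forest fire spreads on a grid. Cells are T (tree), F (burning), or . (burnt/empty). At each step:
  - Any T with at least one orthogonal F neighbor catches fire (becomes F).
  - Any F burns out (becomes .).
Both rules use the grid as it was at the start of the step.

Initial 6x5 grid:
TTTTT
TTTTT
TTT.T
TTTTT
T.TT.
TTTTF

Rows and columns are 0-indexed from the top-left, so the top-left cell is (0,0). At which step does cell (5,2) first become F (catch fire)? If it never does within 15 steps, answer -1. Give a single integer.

Step 1: cell (5,2)='T' (+1 fires, +1 burnt)
Step 2: cell (5,2)='F' (+2 fires, +1 burnt)
  -> target ignites at step 2
Step 3: cell (5,2)='.' (+3 fires, +2 burnt)
Step 4: cell (5,2)='.' (+3 fires, +3 burnt)
Step 5: cell (5,2)='.' (+4 fires, +3 burnt)
Step 6: cell (5,2)='.' (+4 fires, +4 burnt)
Step 7: cell (5,2)='.' (+5 fires, +4 burnt)
Step 8: cell (5,2)='.' (+3 fires, +5 burnt)
Step 9: cell (5,2)='.' (+1 fires, +3 burnt)
Step 10: cell (5,2)='.' (+0 fires, +1 burnt)
  fire out at step 10

2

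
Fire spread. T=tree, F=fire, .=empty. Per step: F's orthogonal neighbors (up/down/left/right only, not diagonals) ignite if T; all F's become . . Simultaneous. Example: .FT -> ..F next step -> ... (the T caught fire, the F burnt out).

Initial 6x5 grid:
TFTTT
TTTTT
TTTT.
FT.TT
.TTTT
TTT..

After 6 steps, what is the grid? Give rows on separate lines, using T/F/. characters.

Step 1: 5 trees catch fire, 2 burn out
  F.FTT
  TFTTT
  FTTT.
  .F.TT
  .TTTT
  TTT..
Step 2: 5 trees catch fire, 5 burn out
  ...FT
  F.FTT
  .FTT.
  ...TT
  .FTTT
  TTT..
Step 3: 5 trees catch fire, 5 burn out
  ....F
  ...FT
  ..FT.
  ...TT
  ..FTT
  TFT..
Step 4: 5 trees catch fire, 5 burn out
  .....
  ....F
  ...F.
  ...TT
  ...FT
  F.F..
Step 5: 2 trees catch fire, 5 burn out
  .....
  .....
  .....
  ...FT
  ....F
  .....
Step 6: 1 trees catch fire, 2 burn out
  .....
  .....
  .....
  ....F
  .....
  .....

.....
.....
.....
....F
.....
.....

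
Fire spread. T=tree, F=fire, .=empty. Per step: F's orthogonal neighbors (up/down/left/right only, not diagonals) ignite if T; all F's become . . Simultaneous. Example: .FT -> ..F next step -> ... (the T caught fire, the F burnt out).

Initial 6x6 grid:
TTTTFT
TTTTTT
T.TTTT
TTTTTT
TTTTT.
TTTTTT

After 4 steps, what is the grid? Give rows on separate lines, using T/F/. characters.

Step 1: 3 trees catch fire, 1 burn out
  TTTF.F
  TTTTFT
  T.TTTT
  TTTTTT
  TTTTT.
  TTTTTT
Step 2: 4 trees catch fire, 3 burn out
  TTF...
  TTTF.F
  T.TTFT
  TTTTTT
  TTTTT.
  TTTTTT
Step 3: 5 trees catch fire, 4 burn out
  TF....
  TTF...
  T.TF.F
  TTTTFT
  TTTTT.
  TTTTTT
Step 4: 6 trees catch fire, 5 burn out
  F.....
  TF....
  T.F...
  TTTF.F
  TTTTF.
  TTTTTT

F.....
TF....
T.F...
TTTF.F
TTTTF.
TTTTTT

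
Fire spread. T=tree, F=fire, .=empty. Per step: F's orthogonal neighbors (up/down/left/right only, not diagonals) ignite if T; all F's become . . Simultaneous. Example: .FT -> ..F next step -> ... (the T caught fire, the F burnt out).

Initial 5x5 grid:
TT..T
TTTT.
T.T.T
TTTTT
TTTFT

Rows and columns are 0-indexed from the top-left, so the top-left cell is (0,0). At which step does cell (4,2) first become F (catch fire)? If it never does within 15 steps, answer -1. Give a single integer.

Step 1: cell (4,2)='F' (+3 fires, +1 burnt)
  -> target ignites at step 1
Step 2: cell (4,2)='.' (+3 fires, +3 burnt)
Step 3: cell (4,2)='.' (+4 fires, +3 burnt)
Step 4: cell (4,2)='.' (+2 fires, +4 burnt)
Step 5: cell (4,2)='.' (+3 fires, +2 burnt)
Step 6: cell (4,2)='.' (+2 fires, +3 burnt)
Step 7: cell (4,2)='.' (+1 fires, +2 burnt)
Step 8: cell (4,2)='.' (+0 fires, +1 burnt)
  fire out at step 8

1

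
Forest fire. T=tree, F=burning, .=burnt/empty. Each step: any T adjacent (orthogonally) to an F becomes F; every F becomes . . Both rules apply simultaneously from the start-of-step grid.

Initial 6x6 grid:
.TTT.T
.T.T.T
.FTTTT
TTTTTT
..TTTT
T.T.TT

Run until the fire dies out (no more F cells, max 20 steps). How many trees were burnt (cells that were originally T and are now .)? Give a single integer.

Answer: 24

Derivation:
Step 1: +3 fires, +1 burnt (F count now 3)
Step 2: +4 fires, +3 burnt (F count now 4)
Step 3: +5 fires, +4 burnt (F count now 5)
Step 4: +5 fires, +5 burnt (F count now 5)
Step 5: +3 fires, +5 burnt (F count now 3)
Step 6: +3 fires, +3 burnt (F count now 3)
Step 7: +1 fires, +3 burnt (F count now 1)
Step 8: +0 fires, +1 burnt (F count now 0)
Fire out after step 8
Initially T: 25, now '.': 35
Total burnt (originally-T cells now '.'): 24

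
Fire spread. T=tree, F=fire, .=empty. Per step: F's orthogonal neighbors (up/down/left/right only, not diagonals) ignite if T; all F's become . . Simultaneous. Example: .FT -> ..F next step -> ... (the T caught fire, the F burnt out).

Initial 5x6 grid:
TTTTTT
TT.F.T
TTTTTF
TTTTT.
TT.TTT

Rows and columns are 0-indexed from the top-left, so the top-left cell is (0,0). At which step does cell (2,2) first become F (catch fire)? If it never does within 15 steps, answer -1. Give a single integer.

Step 1: cell (2,2)='T' (+4 fires, +2 burnt)
Step 2: cell (2,2)='F' (+6 fires, +4 burnt)
  -> target ignites at step 2
Step 3: cell (2,2)='.' (+5 fires, +6 burnt)
Step 4: cell (2,2)='.' (+5 fires, +5 burnt)
Step 5: cell (2,2)='.' (+3 fires, +5 burnt)
Step 6: cell (2,2)='.' (+1 fires, +3 burnt)
Step 7: cell (2,2)='.' (+0 fires, +1 burnt)
  fire out at step 7

2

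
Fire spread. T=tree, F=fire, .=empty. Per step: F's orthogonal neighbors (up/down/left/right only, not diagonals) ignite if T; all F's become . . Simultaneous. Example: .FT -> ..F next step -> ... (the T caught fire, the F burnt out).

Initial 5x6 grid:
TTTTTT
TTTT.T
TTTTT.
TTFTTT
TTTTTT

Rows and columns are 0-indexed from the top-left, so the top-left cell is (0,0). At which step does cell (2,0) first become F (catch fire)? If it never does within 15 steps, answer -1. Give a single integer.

Step 1: cell (2,0)='T' (+4 fires, +1 burnt)
Step 2: cell (2,0)='T' (+7 fires, +4 burnt)
Step 3: cell (2,0)='F' (+8 fires, +7 burnt)
  -> target ignites at step 3
Step 4: cell (2,0)='.' (+4 fires, +8 burnt)
Step 5: cell (2,0)='.' (+2 fires, +4 burnt)
Step 6: cell (2,0)='.' (+1 fires, +2 burnt)
Step 7: cell (2,0)='.' (+1 fires, +1 burnt)
Step 8: cell (2,0)='.' (+0 fires, +1 burnt)
  fire out at step 8

3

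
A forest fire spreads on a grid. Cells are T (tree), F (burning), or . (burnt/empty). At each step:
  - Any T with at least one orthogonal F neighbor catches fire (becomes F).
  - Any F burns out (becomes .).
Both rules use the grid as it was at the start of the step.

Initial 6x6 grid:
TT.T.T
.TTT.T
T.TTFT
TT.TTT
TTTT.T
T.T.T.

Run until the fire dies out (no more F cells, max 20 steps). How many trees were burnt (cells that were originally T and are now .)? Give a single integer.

Answer: 24

Derivation:
Step 1: +3 fires, +1 burnt (F count now 3)
Step 2: +5 fires, +3 burnt (F count now 5)
Step 3: +5 fires, +5 burnt (F count now 5)
Step 4: +2 fires, +5 burnt (F count now 2)
Step 5: +3 fires, +2 burnt (F count now 3)
Step 6: +3 fires, +3 burnt (F count now 3)
Step 7: +2 fires, +3 burnt (F count now 2)
Step 8: +1 fires, +2 burnt (F count now 1)
Step 9: +0 fires, +1 burnt (F count now 0)
Fire out after step 9
Initially T: 25, now '.': 35
Total burnt (originally-T cells now '.'): 24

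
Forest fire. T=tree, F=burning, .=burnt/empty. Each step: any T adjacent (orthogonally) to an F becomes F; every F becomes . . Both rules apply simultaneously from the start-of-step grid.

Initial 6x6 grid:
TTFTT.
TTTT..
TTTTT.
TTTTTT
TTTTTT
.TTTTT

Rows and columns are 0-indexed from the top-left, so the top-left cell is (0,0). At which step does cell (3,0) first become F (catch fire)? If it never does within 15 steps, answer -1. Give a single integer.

Step 1: cell (3,0)='T' (+3 fires, +1 burnt)
Step 2: cell (3,0)='T' (+5 fires, +3 burnt)
Step 3: cell (3,0)='T' (+4 fires, +5 burnt)
Step 4: cell (3,0)='T' (+5 fires, +4 burnt)
Step 5: cell (3,0)='F' (+5 fires, +5 burnt)
  -> target ignites at step 5
Step 6: cell (3,0)='.' (+5 fires, +5 burnt)
Step 7: cell (3,0)='.' (+2 fires, +5 burnt)
Step 8: cell (3,0)='.' (+1 fires, +2 burnt)
Step 9: cell (3,0)='.' (+0 fires, +1 burnt)
  fire out at step 9

5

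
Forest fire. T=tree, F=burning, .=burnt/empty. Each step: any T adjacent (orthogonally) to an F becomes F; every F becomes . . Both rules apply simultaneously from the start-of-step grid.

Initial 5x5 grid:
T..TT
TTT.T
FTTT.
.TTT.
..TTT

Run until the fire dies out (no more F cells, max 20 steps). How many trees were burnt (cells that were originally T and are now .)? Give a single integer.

Answer: 13

Derivation:
Step 1: +2 fires, +1 burnt (F count now 2)
Step 2: +4 fires, +2 burnt (F count now 4)
Step 3: +3 fires, +4 burnt (F count now 3)
Step 4: +2 fires, +3 burnt (F count now 2)
Step 5: +1 fires, +2 burnt (F count now 1)
Step 6: +1 fires, +1 burnt (F count now 1)
Step 7: +0 fires, +1 burnt (F count now 0)
Fire out after step 7
Initially T: 16, now '.': 22
Total burnt (originally-T cells now '.'): 13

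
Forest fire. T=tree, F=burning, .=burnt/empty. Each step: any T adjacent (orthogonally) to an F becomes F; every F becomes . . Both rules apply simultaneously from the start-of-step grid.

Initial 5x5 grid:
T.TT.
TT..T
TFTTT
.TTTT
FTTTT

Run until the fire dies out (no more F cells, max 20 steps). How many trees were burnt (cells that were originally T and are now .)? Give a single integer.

Step 1: +5 fires, +2 burnt (F count now 5)
Step 2: +4 fires, +5 burnt (F count now 4)
Step 3: +4 fires, +4 burnt (F count now 4)
Step 4: +3 fires, +4 burnt (F count now 3)
Step 5: +0 fires, +3 burnt (F count now 0)
Fire out after step 5
Initially T: 18, now '.': 23
Total burnt (originally-T cells now '.'): 16

Answer: 16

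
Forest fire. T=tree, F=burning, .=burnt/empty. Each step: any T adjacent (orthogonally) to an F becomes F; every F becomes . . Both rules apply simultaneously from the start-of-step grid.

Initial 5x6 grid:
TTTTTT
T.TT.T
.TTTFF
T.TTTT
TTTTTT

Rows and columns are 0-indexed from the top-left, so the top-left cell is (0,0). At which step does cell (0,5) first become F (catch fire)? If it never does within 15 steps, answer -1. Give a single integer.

Step 1: cell (0,5)='T' (+4 fires, +2 burnt)
Step 2: cell (0,5)='F' (+6 fires, +4 burnt)
  -> target ignites at step 2
Step 3: cell (0,5)='.' (+6 fires, +6 burnt)
Step 4: cell (0,5)='.' (+2 fires, +6 burnt)
Step 5: cell (0,5)='.' (+2 fires, +2 burnt)
Step 6: cell (0,5)='.' (+2 fires, +2 burnt)
Step 7: cell (0,5)='.' (+2 fires, +2 burnt)
Step 8: cell (0,5)='.' (+0 fires, +2 burnt)
  fire out at step 8

2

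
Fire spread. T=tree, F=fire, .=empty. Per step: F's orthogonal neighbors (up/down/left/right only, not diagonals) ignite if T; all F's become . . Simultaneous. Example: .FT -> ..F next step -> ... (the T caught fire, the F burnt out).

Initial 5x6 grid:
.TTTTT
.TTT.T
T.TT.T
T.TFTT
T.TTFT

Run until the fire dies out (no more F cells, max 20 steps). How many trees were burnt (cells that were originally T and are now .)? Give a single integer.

Step 1: +5 fires, +2 burnt (F count now 5)
Step 2: +4 fires, +5 burnt (F count now 4)
Step 3: +3 fires, +4 burnt (F count now 3)
Step 4: +4 fires, +3 burnt (F count now 4)
Step 5: +2 fires, +4 burnt (F count now 2)
Step 6: +0 fires, +2 burnt (F count now 0)
Fire out after step 6
Initially T: 21, now '.': 27
Total burnt (originally-T cells now '.'): 18

Answer: 18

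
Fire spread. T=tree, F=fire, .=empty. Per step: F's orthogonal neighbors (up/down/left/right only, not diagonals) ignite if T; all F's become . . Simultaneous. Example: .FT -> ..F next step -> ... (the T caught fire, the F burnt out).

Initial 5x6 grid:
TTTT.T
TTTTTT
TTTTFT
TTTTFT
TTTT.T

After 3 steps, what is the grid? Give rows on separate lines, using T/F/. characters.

Step 1: 5 trees catch fire, 2 burn out
  TTTT.T
  TTTTFT
  TTTF.F
  TTTF.F
  TTTT.T
Step 2: 6 trees catch fire, 5 burn out
  TTTT.T
  TTTF.F
  TTF...
  TTF...
  TTTF.F
Step 3: 6 trees catch fire, 6 burn out
  TTTF.F
  TTF...
  TF....
  TF....
  TTF...

TTTF.F
TTF...
TF....
TF....
TTF...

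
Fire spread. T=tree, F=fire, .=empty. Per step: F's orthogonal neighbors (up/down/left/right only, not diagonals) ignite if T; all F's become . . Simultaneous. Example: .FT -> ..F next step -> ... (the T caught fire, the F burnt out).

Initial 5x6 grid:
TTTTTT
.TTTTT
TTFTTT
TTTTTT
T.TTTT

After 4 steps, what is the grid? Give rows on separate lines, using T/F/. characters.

Step 1: 4 trees catch fire, 1 burn out
  TTTTTT
  .TFTTT
  TF.FTT
  TTFTTT
  T.TTTT
Step 2: 8 trees catch fire, 4 burn out
  TTFTTT
  .F.FTT
  F...FT
  TF.FTT
  T.FTTT
Step 3: 7 trees catch fire, 8 burn out
  TF.FTT
  ....FT
  .....F
  F...FT
  T..FTT
Step 4: 6 trees catch fire, 7 burn out
  F...FT
  .....F
  ......
  .....F
  F...FT

F...FT
.....F
......
.....F
F...FT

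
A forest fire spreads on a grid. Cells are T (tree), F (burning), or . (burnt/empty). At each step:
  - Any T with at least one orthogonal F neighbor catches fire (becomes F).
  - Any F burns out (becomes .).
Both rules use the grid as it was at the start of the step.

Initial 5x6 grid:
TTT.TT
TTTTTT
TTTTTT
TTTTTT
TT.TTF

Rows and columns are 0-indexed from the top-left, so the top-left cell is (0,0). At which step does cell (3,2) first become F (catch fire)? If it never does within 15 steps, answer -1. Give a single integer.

Step 1: cell (3,2)='T' (+2 fires, +1 burnt)
Step 2: cell (3,2)='T' (+3 fires, +2 burnt)
Step 3: cell (3,2)='T' (+3 fires, +3 burnt)
Step 4: cell (3,2)='F' (+4 fires, +3 burnt)
  -> target ignites at step 4
Step 5: cell (3,2)='.' (+4 fires, +4 burnt)
Step 6: cell (3,2)='.' (+4 fires, +4 burnt)
Step 7: cell (3,2)='.' (+4 fires, +4 burnt)
Step 8: cell (3,2)='.' (+2 fires, +4 burnt)
Step 9: cell (3,2)='.' (+1 fires, +2 burnt)
Step 10: cell (3,2)='.' (+0 fires, +1 burnt)
  fire out at step 10

4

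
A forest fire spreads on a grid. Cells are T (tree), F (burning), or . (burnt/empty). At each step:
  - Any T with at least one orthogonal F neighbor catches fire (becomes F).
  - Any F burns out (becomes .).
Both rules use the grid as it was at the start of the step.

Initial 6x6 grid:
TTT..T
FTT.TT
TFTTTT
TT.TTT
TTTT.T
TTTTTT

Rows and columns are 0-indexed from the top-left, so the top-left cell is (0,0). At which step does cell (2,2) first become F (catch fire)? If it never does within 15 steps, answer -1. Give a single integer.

Step 1: cell (2,2)='F' (+5 fires, +2 burnt)
  -> target ignites at step 1
Step 2: cell (2,2)='.' (+5 fires, +5 burnt)
Step 3: cell (2,2)='.' (+6 fires, +5 burnt)
Step 4: cell (2,2)='.' (+6 fires, +6 burnt)
Step 5: cell (2,2)='.' (+3 fires, +6 burnt)
Step 6: cell (2,2)='.' (+3 fires, +3 burnt)
Step 7: cell (2,2)='.' (+1 fires, +3 burnt)
Step 8: cell (2,2)='.' (+0 fires, +1 burnt)
  fire out at step 8

1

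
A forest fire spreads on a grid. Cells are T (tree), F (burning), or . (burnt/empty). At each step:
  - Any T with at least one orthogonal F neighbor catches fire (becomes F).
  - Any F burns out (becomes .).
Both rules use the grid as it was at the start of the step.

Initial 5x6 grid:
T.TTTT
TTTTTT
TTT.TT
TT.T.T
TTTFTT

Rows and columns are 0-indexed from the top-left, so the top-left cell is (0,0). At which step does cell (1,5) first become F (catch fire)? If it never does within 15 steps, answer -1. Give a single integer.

Step 1: cell (1,5)='T' (+3 fires, +1 burnt)
Step 2: cell (1,5)='T' (+2 fires, +3 burnt)
Step 3: cell (1,5)='T' (+3 fires, +2 burnt)
Step 4: cell (1,5)='T' (+3 fires, +3 burnt)
Step 5: cell (1,5)='F' (+5 fires, +3 burnt)
  -> target ignites at step 5
Step 6: cell (1,5)='.' (+4 fires, +5 burnt)
Step 7: cell (1,5)='.' (+4 fires, +4 burnt)
Step 8: cell (1,5)='.' (+1 fires, +4 burnt)
Step 9: cell (1,5)='.' (+0 fires, +1 burnt)
  fire out at step 9

5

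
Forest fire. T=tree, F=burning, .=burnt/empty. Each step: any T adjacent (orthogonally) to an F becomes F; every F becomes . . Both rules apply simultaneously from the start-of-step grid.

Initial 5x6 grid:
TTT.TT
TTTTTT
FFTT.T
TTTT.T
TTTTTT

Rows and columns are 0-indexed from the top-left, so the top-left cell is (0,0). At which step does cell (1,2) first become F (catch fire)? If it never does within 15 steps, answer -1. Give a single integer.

Step 1: cell (1,2)='T' (+5 fires, +2 burnt)
Step 2: cell (1,2)='F' (+7 fires, +5 burnt)
  -> target ignites at step 2
Step 3: cell (1,2)='.' (+4 fires, +7 burnt)
Step 4: cell (1,2)='.' (+2 fires, +4 burnt)
Step 5: cell (1,2)='.' (+3 fires, +2 burnt)
Step 6: cell (1,2)='.' (+3 fires, +3 burnt)
Step 7: cell (1,2)='.' (+1 fires, +3 burnt)
Step 8: cell (1,2)='.' (+0 fires, +1 burnt)
  fire out at step 8

2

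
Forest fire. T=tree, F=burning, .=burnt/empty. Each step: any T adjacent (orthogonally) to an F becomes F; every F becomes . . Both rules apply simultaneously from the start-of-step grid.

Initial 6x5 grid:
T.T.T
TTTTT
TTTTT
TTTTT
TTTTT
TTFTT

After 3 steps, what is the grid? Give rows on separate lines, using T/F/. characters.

Step 1: 3 trees catch fire, 1 burn out
  T.T.T
  TTTTT
  TTTTT
  TTTTT
  TTFTT
  TF.FT
Step 2: 5 trees catch fire, 3 burn out
  T.T.T
  TTTTT
  TTTTT
  TTFTT
  TF.FT
  F...F
Step 3: 5 trees catch fire, 5 burn out
  T.T.T
  TTTTT
  TTFTT
  TF.FT
  F...F
  .....

T.T.T
TTTTT
TTFTT
TF.FT
F...F
.....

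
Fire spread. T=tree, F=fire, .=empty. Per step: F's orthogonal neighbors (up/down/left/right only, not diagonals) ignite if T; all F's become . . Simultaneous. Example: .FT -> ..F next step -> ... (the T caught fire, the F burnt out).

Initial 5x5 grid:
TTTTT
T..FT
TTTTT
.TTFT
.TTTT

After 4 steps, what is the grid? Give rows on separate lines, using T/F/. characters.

Step 1: 6 trees catch fire, 2 burn out
  TTTFT
  T...F
  TTTFT
  .TF.F
  .TTFT
Step 2: 7 trees catch fire, 6 burn out
  TTF.F
  T....
  TTF.F
  .F...
  .TF.F
Step 3: 3 trees catch fire, 7 burn out
  TF...
  T....
  TF...
  .....
  .F...
Step 4: 2 trees catch fire, 3 burn out
  F....
  T....
  F....
  .....
  .....

F....
T....
F....
.....
.....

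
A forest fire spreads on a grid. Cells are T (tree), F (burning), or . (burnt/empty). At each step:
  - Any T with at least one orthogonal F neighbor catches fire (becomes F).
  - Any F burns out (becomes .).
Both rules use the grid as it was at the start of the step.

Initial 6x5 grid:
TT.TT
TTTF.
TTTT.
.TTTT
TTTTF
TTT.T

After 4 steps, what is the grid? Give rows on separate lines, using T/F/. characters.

Step 1: 6 trees catch fire, 2 burn out
  TT.FT
  TTF..
  TTTF.
  .TTTF
  TTTF.
  TTT.F
Step 2: 5 trees catch fire, 6 burn out
  TT..F
  TF...
  TTF..
  .TTF.
  TTF..
  TTT..
Step 3: 6 trees catch fire, 5 burn out
  TF...
  F....
  TF...
  .TF..
  TF...
  TTF..
Step 4: 5 trees catch fire, 6 burn out
  F....
  .....
  F....
  .F...
  F....
  TF...

F....
.....
F....
.F...
F....
TF...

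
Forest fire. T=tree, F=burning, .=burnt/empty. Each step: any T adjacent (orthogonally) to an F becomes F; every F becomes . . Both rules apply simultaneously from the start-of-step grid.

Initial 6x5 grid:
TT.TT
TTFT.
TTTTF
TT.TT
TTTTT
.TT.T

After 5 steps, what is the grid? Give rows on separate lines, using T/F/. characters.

Step 1: 5 trees catch fire, 2 burn out
  TT.TT
  TF.F.
  TTFF.
  TT.TF
  TTTTT
  .TT.T
Step 2: 6 trees catch fire, 5 burn out
  TF.FT
  F....
  TF...
  TT.F.
  TTTTF
  .TT.T
Step 3: 6 trees catch fire, 6 burn out
  F...F
  .....
  F....
  TF...
  TTTF.
  .TT.F
Step 4: 3 trees catch fire, 6 burn out
  .....
  .....
  .....
  F....
  TFF..
  .TT..
Step 5: 3 trees catch fire, 3 burn out
  .....
  .....
  .....
  .....
  F....
  .FF..

.....
.....
.....
.....
F....
.FF..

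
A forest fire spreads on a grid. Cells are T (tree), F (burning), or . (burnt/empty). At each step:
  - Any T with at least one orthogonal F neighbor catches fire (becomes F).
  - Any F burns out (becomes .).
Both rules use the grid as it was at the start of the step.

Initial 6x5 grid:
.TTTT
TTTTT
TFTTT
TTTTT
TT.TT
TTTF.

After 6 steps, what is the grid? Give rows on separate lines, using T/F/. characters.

Step 1: 6 trees catch fire, 2 burn out
  .TTTT
  TFTTT
  F.FTT
  TFTTT
  TT.FT
  TTF..
Step 2: 10 trees catch fire, 6 burn out
  .FTTT
  F.FTT
  ...FT
  F.FFT
  TF..F
  TF...
Step 3: 6 trees catch fire, 10 burn out
  ..FTT
  ...FT
  ....F
  ....F
  F....
  F....
Step 4: 2 trees catch fire, 6 burn out
  ...FT
  ....F
  .....
  .....
  .....
  .....
Step 5: 1 trees catch fire, 2 burn out
  ....F
  .....
  .....
  .....
  .....
  .....
Step 6: 0 trees catch fire, 1 burn out
  .....
  .....
  .....
  .....
  .....
  .....

.....
.....
.....
.....
.....
.....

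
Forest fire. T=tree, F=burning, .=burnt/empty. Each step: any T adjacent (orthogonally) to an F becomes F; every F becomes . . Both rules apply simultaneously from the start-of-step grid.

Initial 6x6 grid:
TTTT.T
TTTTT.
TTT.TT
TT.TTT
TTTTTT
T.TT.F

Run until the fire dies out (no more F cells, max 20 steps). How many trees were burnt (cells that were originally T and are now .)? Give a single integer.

Answer: 28

Derivation:
Step 1: +1 fires, +1 burnt (F count now 1)
Step 2: +2 fires, +1 burnt (F count now 2)
Step 3: +3 fires, +2 burnt (F count now 3)
Step 4: +4 fires, +3 burnt (F count now 4)
Step 5: +3 fires, +4 burnt (F count now 3)
Step 6: +3 fires, +3 burnt (F count now 3)
Step 7: +5 fires, +3 burnt (F count now 5)
Step 8: +4 fires, +5 burnt (F count now 4)
Step 9: +2 fires, +4 burnt (F count now 2)
Step 10: +1 fires, +2 burnt (F count now 1)
Step 11: +0 fires, +1 burnt (F count now 0)
Fire out after step 11
Initially T: 29, now '.': 35
Total burnt (originally-T cells now '.'): 28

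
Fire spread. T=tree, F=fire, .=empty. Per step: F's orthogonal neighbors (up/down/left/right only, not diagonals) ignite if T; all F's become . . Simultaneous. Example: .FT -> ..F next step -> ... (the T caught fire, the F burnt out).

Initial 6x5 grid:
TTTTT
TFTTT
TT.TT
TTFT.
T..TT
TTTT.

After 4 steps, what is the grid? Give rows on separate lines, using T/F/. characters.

Step 1: 6 trees catch fire, 2 burn out
  TFTTT
  F.FTT
  TF.TT
  TF.F.
  T..TT
  TTTT.
Step 2: 7 trees catch fire, 6 burn out
  F.FTT
  ...FT
  F..FT
  F....
  T..FT
  TTTT.
Step 3: 6 trees catch fire, 7 burn out
  ...FT
  ....F
  ....F
  .....
  F...F
  TTTF.
Step 4: 3 trees catch fire, 6 burn out
  ....F
  .....
  .....
  .....
  .....
  FTF..

....F
.....
.....
.....
.....
FTF..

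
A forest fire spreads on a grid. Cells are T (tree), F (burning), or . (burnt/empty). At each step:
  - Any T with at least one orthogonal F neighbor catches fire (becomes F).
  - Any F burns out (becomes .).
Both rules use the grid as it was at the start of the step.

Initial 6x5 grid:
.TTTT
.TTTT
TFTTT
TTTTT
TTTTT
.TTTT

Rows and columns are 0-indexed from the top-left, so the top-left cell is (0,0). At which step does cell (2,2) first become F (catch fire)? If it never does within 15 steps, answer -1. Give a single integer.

Step 1: cell (2,2)='F' (+4 fires, +1 burnt)
  -> target ignites at step 1
Step 2: cell (2,2)='.' (+6 fires, +4 burnt)
Step 3: cell (2,2)='.' (+7 fires, +6 burnt)
Step 4: cell (2,2)='.' (+5 fires, +7 burnt)
Step 5: cell (2,2)='.' (+3 fires, +5 burnt)
Step 6: cell (2,2)='.' (+1 fires, +3 burnt)
Step 7: cell (2,2)='.' (+0 fires, +1 burnt)
  fire out at step 7

1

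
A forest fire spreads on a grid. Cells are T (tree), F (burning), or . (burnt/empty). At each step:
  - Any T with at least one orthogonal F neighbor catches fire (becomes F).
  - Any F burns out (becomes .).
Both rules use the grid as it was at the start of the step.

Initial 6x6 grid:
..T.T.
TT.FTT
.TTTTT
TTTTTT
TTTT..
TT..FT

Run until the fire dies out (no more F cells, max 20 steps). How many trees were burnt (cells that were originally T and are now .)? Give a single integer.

Answer: 23

Derivation:
Step 1: +3 fires, +2 burnt (F count now 3)
Step 2: +5 fires, +3 burnt (F count now 5)
Step 3: +5 fires, +5 burnt (F count now 5)
Step 4: +4 fires, +5 burnt (F count now 4)
Step 5: +3 fires, +4 burnt (F count now 3)
Step 6: +2 fires, +3 burnt (F count now 2)
Step 7: +1 fires, +2 burnt (F count now 1)
Step 8: +0 fires, +1 burnt (F count now 0)
Fire out after step 8
Initially T: 24, now '.': 35
Total burnt (originally-T cells now '.'): 23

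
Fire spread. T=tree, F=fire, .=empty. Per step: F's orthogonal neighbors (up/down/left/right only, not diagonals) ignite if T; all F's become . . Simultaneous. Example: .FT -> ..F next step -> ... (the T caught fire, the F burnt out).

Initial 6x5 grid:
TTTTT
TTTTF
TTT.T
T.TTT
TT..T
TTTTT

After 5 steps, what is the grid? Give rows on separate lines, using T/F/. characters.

Step 1: 3 trees catch fire, 1 burn out
  TTTTF
  TTTF.
  TTT.F
  T.TTT
  TT..T
  TTTTT
Step 2: 3 trees catch fire, 3 burn out
  TTTF.
  TTF..
  TTT..
  T.TTF
  TT..T
  TTTTT
Step 3: 5 trees catch fire, 3 burn out
  TTF..
  TF...
  TTF..
  T.TF.
  TT..F
  TTTTT
Step 4: 5 trees catch fire, 5 burn out
  TF...
  F....
  TF...
  T.F..
  TT...
  TTTTF
Step 5: 3 trees catch fire, 5 burn out
  F....
  .....
  F....
  T....
  TT...
  TTTF.

F....
.....
F....
T....
TT...
TTTF.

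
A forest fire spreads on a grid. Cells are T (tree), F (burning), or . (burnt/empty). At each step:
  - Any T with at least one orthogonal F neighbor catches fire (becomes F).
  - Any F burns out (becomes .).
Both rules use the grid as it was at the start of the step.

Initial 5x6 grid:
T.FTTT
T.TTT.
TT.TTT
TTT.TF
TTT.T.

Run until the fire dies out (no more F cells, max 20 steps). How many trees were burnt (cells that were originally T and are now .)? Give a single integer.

Step 1: +4 fires, +2 burnt (F count now 4)
Step 2: +4 fires, +4 burnt (F count now 4)
Step 3: +3 fires, +4 burnt (F count now 3)
Step 4: +0 fires, +3 burnt (F count now 0)
Fire out after step 4
Initially T: 21, now '.': 20
Total burnt (originally-T cells now '.'): 11

Answer: 11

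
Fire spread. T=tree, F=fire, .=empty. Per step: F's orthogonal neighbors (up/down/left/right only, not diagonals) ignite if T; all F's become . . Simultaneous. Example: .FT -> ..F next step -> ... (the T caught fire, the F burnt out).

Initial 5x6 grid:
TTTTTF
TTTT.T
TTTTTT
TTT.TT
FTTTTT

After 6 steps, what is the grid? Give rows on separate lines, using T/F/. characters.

Step 1: 4 trees catch fire, 2 burn out
  TTTTF.
  TTTT.F
  TTTTTT
  FTT.TT
  .FTTTT
Step 2: 5 trees catch fire, 4 burn out
  TTTF..
  TTTT..
  FTTTTF
  .FT.TT
  ..FTTT
Step 3: 8 trees catch fire, 5 burn out
  TTF...
  FTTF..
  .FTTF.
  ..F.TF
  ...FTT
Step 4: 9 trees catch fire, 8 burn out
  FF....
  .FF...
  ..FF..
  ....F.
  ....FF
Step 5: 0 trees catch fire, 9 burn out
  ......
  ......
  ......
  ......
  ......
Step 6: 0 trees catch fire, 0 burn out
  ......
  ......
  ......
  ......
  ......

......
......
......
......
......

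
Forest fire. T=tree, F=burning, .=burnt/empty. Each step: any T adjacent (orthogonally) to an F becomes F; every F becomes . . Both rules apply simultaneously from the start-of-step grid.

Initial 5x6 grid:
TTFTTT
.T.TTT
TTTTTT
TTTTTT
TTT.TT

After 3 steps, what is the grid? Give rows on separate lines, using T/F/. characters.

Step 1: 2 trees catch fire, 1 burn out
  TF.FTT
  .T.TTT
  TTTTTT
  TTTTTT
  TTT.TT
Step 2: 4 trees catch fire, 2 burn out
  F...FT
  .F.FTT
  TTTTTT
  TTTTTT
  TTT.TT
Step 3: 4 trees catch fire, 4 burn out
  .....F
  ....FT
  TFTFTT
  TTTTTT
  TTT.TT

.....F
....FT
TFTFTT
TTTTTT
TTT.TT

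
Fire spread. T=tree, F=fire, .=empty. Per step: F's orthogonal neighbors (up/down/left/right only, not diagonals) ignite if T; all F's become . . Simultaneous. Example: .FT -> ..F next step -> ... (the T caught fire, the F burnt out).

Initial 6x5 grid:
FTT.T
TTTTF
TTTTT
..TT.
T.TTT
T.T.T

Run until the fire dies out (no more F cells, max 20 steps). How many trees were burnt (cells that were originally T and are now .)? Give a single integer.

Step 1: +5 fires, +2 burnt (F count now 5)
Step 2: +5 fires, +5 burnt (F count now 5)
Step 3: +3 fires, +5 burnt (F count now 3)
Step 4: +2 fires, +3 burnt (F count now 2)
Step 5: +2 fires, +2 burnt (F count now 2)
Step 6: +2 fires, +2 burnt (F count now 2)
Step 7: +0 fires, +2 burnt (F count now 0)
Fire out after step 7
Initially T: 21, now '.': 28
Total burnt (originally-T cells now '.'): 19

Answer: 19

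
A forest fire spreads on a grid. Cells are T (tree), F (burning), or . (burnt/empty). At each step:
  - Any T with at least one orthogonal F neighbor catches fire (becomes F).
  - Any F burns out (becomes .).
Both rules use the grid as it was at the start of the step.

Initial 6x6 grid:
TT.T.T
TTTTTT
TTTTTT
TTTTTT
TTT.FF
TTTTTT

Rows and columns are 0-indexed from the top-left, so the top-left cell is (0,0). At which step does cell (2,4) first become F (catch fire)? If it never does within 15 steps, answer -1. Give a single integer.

Step 1: cell (2,4)='T' (+4 fires, +2 burnt)
Step 2: cell (2,4)='F' (+4 fires, +4 burnt)
  -> target ignites at step 2
Step 3: cell (2,4)='.' (+5 fires, +4 burnt)
Step 4: cell (2,4)='.' (+6 fires, +5 burnt)
Step 5: cell (2,4)='.' (+6 fires, +6 burnt)
Step 6: cell (2,4)='.' (+3 fires, +6 burnt)
Step 7: cell (2,4)='.' (+2 fires, +3 burnt)
Step 8: cell (2,4)='.' (+1 fires, +2 burnt)
Step 9: cell (2,4)='.' (+0 fires, +1 burnt)
  fire out at step 9

2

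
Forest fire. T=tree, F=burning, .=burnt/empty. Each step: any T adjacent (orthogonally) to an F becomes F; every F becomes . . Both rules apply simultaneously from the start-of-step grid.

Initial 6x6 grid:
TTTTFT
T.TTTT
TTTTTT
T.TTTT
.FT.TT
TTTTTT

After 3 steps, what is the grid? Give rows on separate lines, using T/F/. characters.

Step 1: 5 trees catch fire, 2 burn out
  TTTF.F
  T.TTFT
  TTTTTT
  T.TTTT
  ..F.TT
  TFTTTT
Step 2: 7 trees catch fire, 5 burn out
  TTF...
  T.TF.F
  TTTTFT
  T.FTTT
  ....TT
  F.FTTT
Step 3: 8 trees catch fire, 7 burn out
  TF....
  T.F...
  TTFF.F
  T..FFT
  ....TT
  ...FTT

TF....
T.F...
TTFF.F
T..FFT
....TT
...FTT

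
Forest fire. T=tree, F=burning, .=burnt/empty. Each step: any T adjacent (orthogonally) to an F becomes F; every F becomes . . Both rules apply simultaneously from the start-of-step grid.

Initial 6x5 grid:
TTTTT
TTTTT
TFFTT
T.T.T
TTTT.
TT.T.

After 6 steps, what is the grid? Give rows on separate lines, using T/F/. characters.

Step 1: 5 trees catch fire, 2 burn out
  TTTTT
  TFFTT
  F..FT
  T.F.T
  TTTT.
  TT.T.
Step 2: 7 trees catch fire, 5 burn out
  TFFTT
  F..FT
  ....F
  F...T
  TTFT.
  TT.T.
Step 3: 7 trees catch fire, 7 burn out
  F..FT
  ....F
  .....
  ....F
  FF.F.
  TT.T.
Step 4: 4 trees catch fire, 7 burn out
  ....F
  .....
  .....
  .....
  .....
  FF.F.
Step 5: 0 trees catch fire, 4 burn out
  .....
  .....
  .....
  .....
  .....
  .....
Step 6: 0 trees catch fire, 0 burn out
  .....
  .....
  .....
  .....
  .....
  .....

.....
.....
.....
.....
.....
.....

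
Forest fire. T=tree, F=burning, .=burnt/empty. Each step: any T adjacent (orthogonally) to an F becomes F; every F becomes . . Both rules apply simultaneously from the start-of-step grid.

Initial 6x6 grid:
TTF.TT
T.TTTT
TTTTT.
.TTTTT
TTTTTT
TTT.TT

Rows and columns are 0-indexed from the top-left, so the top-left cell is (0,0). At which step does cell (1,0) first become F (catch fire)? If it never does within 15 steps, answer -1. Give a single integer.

Step 1: cell (1,0)='T' (+2 fires, +1 burnt)
Step 2: cell (1,0)='T' (+3 fires, +2 burnt)
Step 3: cell (1,0)='F' (+5 fires, +3 burnt)
  -> target ignites at step 3
Step 4: cell (1,0)='.' (+7 fires, +5 burnt)
Step 5: cell (1,0)='.' (+5 fires, +7 burnt)
Step 6: cell (1,0)='.' (+4 fires, +5 burnt)
Step 7: cell (1,0)='.' (+3 fires, +4 burnt)
Step 8: cell (1,0)='.' (+1 fires, +3 burnt)
Step 9: cell (1,0)='.' (+0 fires, +1 burnt)
  fire out at step 9

3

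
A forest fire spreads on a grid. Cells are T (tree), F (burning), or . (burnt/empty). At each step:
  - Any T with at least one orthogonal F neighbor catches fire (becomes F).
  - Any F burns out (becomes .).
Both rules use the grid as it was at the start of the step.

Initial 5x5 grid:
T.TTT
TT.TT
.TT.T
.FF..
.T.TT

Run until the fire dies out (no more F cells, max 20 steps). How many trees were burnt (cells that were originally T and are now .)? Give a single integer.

Step 1: +3 fires, +2 burnt (F count now 3)
Step 2: +1 fires, +3 burnt (F count now 1)
Step 3: +1 fires, +1 burnt (F count now 1)
Step 4: +1 fires, +1 burnt (F count now 1)
Step 5: +0 fires, +1 burnt (F count now 0)
Fire out after step 5
Initially T: 14, now '.': 17
Total burnt (originally-T cells now '.'): 6

Answer: 6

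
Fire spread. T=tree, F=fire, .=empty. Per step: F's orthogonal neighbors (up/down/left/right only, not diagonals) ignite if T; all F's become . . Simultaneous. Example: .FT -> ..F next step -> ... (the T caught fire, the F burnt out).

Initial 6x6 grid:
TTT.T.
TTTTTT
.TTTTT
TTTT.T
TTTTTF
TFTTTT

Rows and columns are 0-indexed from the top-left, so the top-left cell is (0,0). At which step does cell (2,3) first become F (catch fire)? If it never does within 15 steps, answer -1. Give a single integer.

Step 1: cell (2,3)='T' (+6 fires, +2 burnt)
Step 2: cell (2,3)='T' (+7 fires, +6 burnt)
Step 3: cell (2,3)='T' (+6 fires, +7 burnt)
Step 4: cell (2,3)='F' (+4 fires, +6 burnt)
  -> target ignites at step 4
Step 5: cell (2,3)='.' (+5 fires, +4 burnt)
Step 6: cell (2,3)='.' (+2 fires, +5 burnt)
Step 7: cell (2,3)='.' (+0 fires, +2 burnt)
  fire out at step 7

4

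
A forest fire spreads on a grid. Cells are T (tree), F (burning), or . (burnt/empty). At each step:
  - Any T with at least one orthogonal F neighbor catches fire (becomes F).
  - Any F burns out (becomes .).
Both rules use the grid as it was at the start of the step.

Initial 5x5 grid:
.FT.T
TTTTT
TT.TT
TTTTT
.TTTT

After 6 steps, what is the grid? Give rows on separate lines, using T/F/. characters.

Step 1: 2 trees catch fire, 1 burn out
  ..F.T
  TFTTT
  TT.TT
  TTTTT
  .TTTT
Step 2: 3 trees catch fire, 2 burn out
  ....T
  F.FTT
  TF.TT
  TTTTT
  .TTTT
Step 3: 3 trees catch fire, 3 burn out
  ....T
  ...FT
  F..TT
  TFTTT
  .TTTT
Step 4: 5 trees catch fire, 3 burn out
  ....T
  ....F
  ...FT
  F.FTT
  .FTTT
Step 5: 4 trees catch fire, 5 burn out
  ....F
  .....
  ....F
  ...FT
  ..FTT
Step 6: 2 trees catch fire, 4 burn out
  .....
  .....
  .....
  ....F
  ...FT

.....
.....
.....
....F
...FT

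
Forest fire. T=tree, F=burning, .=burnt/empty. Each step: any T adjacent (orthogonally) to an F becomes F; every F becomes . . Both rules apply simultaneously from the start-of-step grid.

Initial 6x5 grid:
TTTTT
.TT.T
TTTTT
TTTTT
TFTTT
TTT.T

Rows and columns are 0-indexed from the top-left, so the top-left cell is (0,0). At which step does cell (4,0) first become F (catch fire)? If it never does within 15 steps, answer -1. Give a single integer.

Step 1: cell (4,0)='F' (+4 fires, +1 burnt)
  -> target ignites at step 1
Step 2: cell (4,0)='.' (+6 fires, +4 burnt)
Step 3: cell (4,0)='.' (+5 fires, +6 burnt)
Step 4: cell (4,0)='.' (+5 fires, +5 burnt)
Step 5: cell (4,0)='.' (+3 fires, +5 burnt)
Step 6: cell (4,0)='.' (+2 fires, +3 burnt)
Step 7: cell (4,0)='.' (+1 fires, +2 burnt)
Step 8: cell (4,0)='.' (+0 fires, +1 burnt)
  fire out at step 8

1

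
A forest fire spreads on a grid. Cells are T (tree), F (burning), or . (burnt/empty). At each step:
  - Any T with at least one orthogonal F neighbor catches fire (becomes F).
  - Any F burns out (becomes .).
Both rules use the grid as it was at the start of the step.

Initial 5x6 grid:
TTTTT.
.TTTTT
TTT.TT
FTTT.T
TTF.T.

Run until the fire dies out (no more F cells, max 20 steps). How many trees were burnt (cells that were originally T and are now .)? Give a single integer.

Answer: 21

Derivation:
Step 1: +5 fires, +2 burnt (F count now 5)
Step 2: +3 fires, +5 burnt (F count now 3)
Step 3: +2 fires, +3 burnt (F count now 2)
Step 4: +3 fires, +2 burnt (F count now 3)
Step 5: +3 fires, +3 burnt (F count now 3)
Step 6: +3 fires, +3 burnt (F count now 3)
Step 7: +1 fires, +3 burnt (F count now 1)
Step 8: +1 fires, +1 burnt (F count now 1)
Step 9: +0 fires, +1 burnt (F count now 0)
Fire out after step 9
Initially T: 22, now '.': 29
Total burnt (originally-T cells now '.'): 21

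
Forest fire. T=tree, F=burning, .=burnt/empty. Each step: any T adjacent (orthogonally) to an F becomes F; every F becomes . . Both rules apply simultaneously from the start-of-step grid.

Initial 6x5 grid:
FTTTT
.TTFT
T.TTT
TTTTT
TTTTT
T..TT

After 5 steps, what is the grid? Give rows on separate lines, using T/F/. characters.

Step 1: 5 trees catch fire, 2 burn out
  .FTFT
  .TF.F
  T.TFT
  TTTTT
  TTTTT
  T..TT
Step 2: 6 trees catch fire, 5 burn out
  ..F.F
  .F...
  T.F.F
  TTTFT
  TTTTT
  T..TT
Step 3: 3 trees catch fire, 6 burn out
  .....
  .....
  T....
  TTF.F
  TTTFT
  T..TT
Step 4: 4 trees catch fire, 3 burn out
  .....
  .....
  T....
  TF...
  TTF.F
  T..FT
Step 5: 3 trees catch fire, 4 burn out
  .....
  .....
  T....
  F....
  TF...
  T...F

.....
.....
T....
F....
TF...
T...F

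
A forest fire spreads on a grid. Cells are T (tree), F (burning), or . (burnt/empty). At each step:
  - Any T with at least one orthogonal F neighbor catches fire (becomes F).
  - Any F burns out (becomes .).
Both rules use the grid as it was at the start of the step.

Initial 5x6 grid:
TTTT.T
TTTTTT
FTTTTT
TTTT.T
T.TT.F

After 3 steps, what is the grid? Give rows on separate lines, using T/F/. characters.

Step 1: 4 trees catch fire, 2 burn out
  TTTT.T
  FTTTTT
  .FTTTT
  FTTT.F
  T.TT..
Step 2: 6 trees catch fire, 4 burn out
  FTTT.T
  .FTTTT
  ..FTTF
  .FTT..
  F.TT..
Step 3: 6 trees catch fire, 6 burn out
  .FTT.T
  ..FTTF
  ...FF.
  ..FT..
  ..TT..

.FTT.T
..FTTF
...FF.
..FT..
..TT..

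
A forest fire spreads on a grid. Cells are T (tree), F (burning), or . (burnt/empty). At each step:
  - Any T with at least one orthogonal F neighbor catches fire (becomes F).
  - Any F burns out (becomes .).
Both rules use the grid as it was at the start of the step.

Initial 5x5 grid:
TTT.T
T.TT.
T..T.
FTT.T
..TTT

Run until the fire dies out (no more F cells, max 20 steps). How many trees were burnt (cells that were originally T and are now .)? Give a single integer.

Answer: 14

Derivation:
Step 1: +2 fires, +1 burnt (F count now 2)
Step 2: +2 fires, +2 burnt (F count now 2)
Step 3: +2 fires, +2 burnt (F count now 2)
Step 4: +2 fires, +2 burnt (F count now 2)
Step 5: +2 fires, +2 burnt (F count now 2)
Step 6: +2 fires, +2 burnt (F count now 2)
Step 7: +1 fires, +2 burnt (F count now 1)
Step 8: +1 fires, +1 burnt (F count now 1)
Step 9: +0 fires, +1 burnt (F count now 0)
Fire out after step 9
Initially T: 15, now '.': 24
Total burnt (originally-T cells now '.'): 14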